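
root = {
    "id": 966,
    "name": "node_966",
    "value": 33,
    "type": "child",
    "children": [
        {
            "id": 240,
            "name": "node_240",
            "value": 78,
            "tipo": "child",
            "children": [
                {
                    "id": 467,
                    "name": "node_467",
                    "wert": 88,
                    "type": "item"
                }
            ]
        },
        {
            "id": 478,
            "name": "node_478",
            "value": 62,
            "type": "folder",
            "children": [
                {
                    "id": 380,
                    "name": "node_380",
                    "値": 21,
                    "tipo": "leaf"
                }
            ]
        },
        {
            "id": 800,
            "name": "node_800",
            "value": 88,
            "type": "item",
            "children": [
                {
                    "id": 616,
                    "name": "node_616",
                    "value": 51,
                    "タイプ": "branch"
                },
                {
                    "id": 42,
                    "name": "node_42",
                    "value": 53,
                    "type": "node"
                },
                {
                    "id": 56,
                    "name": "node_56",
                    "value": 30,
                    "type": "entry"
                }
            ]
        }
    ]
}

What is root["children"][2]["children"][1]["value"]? 53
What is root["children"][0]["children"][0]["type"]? "item"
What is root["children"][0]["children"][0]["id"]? 467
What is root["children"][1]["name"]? "node_478"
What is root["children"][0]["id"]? 240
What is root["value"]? 33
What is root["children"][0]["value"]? 78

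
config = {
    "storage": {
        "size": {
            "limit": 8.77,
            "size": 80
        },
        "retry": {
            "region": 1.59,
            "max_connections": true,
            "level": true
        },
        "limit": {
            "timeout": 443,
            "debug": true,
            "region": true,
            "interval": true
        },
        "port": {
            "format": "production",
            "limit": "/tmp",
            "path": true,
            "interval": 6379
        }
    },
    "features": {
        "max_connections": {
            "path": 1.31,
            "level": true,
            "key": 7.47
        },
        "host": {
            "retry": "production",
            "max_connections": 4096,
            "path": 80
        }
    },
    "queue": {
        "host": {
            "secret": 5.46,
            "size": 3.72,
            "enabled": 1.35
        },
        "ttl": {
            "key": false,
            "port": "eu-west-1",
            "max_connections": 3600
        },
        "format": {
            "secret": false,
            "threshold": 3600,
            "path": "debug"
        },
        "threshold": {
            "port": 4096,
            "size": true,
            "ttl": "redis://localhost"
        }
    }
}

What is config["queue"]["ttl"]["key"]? False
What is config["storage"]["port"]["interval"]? 6379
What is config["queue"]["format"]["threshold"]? 3600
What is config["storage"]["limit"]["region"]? True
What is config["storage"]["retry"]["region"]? 1.59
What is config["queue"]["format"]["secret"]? False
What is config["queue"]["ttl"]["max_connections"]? 3600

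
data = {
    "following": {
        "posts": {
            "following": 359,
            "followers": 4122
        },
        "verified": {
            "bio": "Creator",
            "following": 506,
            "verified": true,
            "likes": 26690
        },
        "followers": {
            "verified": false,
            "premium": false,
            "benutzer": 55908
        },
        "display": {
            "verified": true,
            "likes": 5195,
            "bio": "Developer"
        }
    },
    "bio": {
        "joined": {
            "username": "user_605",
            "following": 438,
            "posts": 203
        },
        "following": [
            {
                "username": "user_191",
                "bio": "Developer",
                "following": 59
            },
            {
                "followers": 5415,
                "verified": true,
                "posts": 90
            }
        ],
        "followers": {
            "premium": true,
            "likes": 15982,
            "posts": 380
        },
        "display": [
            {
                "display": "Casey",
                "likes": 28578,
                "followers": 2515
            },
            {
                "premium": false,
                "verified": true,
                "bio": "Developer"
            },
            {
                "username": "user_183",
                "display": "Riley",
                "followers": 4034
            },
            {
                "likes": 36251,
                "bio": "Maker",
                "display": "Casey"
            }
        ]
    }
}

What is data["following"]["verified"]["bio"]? "Creator"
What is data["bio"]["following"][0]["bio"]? "Developer"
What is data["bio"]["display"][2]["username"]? "user_183"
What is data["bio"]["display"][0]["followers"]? 2515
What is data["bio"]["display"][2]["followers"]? 4034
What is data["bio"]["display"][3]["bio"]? "Maker"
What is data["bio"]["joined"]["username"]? "user_605"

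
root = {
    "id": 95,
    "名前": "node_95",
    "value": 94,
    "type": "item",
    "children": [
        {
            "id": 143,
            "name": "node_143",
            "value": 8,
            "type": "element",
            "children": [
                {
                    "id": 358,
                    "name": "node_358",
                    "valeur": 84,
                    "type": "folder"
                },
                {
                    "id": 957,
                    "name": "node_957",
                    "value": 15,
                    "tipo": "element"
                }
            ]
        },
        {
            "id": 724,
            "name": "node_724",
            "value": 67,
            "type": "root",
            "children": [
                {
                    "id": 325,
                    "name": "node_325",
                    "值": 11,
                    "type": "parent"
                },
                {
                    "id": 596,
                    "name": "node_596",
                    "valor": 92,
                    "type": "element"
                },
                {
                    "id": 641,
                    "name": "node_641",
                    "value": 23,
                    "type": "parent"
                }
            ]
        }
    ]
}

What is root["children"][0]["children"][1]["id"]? 957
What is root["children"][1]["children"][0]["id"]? 325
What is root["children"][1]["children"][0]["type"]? "parent"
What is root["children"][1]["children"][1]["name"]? "node_596"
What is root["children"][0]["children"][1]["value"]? 15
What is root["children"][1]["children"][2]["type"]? "parent"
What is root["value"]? 94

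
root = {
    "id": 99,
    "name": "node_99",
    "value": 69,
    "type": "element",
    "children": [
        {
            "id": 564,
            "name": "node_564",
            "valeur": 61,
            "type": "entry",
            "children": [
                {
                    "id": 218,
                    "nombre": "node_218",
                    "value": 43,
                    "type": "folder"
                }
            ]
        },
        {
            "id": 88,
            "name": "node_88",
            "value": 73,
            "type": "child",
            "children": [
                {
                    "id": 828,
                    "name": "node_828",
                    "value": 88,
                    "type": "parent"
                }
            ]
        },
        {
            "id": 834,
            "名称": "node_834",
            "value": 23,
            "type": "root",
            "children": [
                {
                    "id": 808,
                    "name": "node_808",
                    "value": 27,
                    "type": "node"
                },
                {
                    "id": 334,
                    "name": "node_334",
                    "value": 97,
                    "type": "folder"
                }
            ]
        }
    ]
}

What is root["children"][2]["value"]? 23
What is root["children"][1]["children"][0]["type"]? "parent"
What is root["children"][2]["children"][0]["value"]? 27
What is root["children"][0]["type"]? "entry"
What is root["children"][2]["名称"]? "node_834"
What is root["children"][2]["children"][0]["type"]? "node"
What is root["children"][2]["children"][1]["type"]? "folder"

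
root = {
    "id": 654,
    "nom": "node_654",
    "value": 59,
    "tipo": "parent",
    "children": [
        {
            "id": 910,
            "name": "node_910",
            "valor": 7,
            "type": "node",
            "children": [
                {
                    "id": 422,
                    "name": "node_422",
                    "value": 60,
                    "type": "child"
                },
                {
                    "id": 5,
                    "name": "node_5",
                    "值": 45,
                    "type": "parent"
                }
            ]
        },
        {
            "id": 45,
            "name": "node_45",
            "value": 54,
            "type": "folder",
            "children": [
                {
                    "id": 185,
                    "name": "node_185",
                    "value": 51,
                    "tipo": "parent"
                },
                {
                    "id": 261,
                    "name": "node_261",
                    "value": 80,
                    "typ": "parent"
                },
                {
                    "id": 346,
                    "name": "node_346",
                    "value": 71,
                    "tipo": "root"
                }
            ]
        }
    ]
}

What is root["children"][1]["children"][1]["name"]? "node_261"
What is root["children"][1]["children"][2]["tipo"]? "root"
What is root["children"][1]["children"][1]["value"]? 80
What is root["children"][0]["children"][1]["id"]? 5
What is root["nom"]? "node_654"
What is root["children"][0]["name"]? "node_910"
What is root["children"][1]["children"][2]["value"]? 71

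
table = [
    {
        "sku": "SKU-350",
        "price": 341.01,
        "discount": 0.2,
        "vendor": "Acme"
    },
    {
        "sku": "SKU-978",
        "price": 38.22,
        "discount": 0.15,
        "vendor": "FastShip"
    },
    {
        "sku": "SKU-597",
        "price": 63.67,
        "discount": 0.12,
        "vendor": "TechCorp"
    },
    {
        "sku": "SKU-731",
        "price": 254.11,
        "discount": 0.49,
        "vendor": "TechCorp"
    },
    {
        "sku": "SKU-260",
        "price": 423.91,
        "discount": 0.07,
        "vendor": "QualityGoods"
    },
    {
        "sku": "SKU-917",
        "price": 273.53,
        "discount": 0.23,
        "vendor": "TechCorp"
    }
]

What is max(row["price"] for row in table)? 423.91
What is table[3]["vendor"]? "TechCorp"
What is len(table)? 6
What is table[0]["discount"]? 0.2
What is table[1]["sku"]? "SKU-978"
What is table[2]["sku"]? "SKU-597"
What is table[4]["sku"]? "SKU-260"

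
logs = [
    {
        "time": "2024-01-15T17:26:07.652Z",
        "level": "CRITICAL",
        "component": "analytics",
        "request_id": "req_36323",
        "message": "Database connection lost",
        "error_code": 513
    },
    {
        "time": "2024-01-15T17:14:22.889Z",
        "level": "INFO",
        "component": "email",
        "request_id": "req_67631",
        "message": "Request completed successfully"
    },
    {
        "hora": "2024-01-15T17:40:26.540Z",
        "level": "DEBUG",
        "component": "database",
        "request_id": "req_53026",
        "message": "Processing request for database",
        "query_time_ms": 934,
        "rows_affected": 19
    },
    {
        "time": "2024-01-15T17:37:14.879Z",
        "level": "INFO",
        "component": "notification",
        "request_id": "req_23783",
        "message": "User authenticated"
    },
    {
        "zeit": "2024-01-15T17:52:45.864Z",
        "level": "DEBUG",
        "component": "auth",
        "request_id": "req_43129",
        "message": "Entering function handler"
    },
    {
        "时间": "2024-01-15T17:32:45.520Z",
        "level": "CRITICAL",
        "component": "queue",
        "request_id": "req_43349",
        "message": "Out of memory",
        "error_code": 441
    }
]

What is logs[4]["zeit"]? "2024-01-15T17:52:45.864Z"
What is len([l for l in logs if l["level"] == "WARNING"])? 0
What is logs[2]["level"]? "DEBUG"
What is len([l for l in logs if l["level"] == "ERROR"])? 0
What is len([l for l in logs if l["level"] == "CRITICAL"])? 2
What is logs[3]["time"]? "2024-01-15T17:37:14.879Z"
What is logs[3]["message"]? "User authenticated"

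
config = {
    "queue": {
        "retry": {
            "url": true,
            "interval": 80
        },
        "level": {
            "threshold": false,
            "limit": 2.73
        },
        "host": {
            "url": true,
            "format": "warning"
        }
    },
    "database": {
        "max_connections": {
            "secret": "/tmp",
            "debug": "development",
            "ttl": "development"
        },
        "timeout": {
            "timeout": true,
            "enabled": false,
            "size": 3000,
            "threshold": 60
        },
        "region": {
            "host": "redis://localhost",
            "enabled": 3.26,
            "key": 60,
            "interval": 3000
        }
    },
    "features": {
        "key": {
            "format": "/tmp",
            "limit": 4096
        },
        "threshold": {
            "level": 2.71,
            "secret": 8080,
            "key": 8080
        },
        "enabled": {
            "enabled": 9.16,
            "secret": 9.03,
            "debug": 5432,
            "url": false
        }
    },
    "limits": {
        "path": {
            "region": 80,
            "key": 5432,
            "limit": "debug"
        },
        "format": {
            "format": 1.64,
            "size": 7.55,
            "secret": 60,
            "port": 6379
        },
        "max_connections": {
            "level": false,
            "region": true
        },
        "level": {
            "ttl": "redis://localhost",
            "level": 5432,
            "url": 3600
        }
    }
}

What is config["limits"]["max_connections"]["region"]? True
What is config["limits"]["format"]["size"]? 7.55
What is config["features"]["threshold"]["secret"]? 8080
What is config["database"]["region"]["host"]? "redis://localhost"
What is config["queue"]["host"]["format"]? "warning"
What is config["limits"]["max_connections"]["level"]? False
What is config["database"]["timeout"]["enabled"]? False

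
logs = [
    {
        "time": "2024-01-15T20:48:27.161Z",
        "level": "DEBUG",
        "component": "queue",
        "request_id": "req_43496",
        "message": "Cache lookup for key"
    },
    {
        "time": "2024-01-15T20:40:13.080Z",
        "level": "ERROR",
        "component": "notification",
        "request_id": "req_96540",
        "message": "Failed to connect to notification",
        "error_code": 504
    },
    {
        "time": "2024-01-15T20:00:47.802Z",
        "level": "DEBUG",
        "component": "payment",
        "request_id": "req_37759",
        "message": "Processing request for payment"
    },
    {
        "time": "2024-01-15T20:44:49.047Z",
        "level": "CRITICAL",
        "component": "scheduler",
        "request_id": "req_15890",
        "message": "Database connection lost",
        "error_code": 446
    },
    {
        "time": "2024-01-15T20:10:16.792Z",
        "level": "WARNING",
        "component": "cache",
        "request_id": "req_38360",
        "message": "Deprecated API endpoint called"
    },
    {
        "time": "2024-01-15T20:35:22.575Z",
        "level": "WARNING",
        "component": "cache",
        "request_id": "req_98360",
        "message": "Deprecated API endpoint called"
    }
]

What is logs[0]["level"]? "DEBUG"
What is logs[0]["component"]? "queue"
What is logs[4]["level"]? "WARNING"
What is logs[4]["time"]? "2024-01-15T20:10:16.792Z"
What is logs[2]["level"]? "DEBUG"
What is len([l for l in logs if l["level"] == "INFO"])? 0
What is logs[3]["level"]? "CRITICAL"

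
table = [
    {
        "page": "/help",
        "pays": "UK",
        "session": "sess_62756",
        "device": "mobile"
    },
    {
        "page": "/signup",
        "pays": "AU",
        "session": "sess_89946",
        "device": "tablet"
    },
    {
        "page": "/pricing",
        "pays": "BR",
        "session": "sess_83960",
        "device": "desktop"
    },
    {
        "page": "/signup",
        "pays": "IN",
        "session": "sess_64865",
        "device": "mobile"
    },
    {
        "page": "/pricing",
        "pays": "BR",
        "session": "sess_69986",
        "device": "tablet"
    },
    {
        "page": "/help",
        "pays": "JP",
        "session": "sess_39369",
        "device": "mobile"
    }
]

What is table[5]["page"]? "/help"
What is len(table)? 6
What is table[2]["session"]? "sess_83960"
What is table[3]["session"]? "sess_64865"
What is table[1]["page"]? "/signup"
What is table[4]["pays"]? "BR"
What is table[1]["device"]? "tablet"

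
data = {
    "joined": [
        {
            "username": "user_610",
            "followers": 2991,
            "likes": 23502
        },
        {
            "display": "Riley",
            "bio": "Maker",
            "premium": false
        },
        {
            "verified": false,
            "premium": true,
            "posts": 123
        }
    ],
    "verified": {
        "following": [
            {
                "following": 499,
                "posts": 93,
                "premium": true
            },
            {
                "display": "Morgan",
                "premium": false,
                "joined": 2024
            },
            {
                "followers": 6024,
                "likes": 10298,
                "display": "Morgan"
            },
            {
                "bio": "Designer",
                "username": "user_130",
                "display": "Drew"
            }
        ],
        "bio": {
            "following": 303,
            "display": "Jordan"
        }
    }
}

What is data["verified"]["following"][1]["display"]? "Morgan"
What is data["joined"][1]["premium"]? False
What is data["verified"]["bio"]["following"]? 303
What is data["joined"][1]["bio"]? "Maker"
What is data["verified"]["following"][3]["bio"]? "Designer"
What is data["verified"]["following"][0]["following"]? 499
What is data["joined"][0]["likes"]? 23502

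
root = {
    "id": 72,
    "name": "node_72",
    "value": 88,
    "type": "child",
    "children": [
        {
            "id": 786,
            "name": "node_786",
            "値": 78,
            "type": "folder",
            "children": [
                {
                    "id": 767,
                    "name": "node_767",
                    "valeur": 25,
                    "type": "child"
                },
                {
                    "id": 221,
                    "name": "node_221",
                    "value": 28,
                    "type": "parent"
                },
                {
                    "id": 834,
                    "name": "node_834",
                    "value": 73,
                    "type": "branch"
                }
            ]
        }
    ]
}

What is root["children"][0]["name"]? "node_786"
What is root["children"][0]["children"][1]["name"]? "node_221"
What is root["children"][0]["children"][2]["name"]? "node_834"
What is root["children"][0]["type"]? "folder"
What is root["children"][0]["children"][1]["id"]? 221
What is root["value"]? 88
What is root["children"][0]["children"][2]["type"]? "branch"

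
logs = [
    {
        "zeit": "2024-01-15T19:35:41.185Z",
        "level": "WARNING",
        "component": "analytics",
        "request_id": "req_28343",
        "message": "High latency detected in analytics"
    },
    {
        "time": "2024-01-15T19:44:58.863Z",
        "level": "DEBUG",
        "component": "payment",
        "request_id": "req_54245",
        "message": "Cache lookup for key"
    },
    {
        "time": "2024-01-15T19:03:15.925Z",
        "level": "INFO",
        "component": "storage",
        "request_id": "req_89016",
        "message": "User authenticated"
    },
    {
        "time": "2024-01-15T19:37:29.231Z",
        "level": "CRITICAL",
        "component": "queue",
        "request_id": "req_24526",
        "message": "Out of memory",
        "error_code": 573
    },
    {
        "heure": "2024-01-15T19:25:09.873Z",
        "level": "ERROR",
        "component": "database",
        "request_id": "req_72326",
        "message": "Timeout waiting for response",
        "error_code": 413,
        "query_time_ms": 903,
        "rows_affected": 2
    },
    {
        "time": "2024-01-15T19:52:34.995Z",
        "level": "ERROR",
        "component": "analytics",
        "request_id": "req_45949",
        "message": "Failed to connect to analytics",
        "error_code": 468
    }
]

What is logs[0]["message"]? "High latency detected in analytics"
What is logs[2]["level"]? "INFO"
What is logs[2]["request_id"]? "req_89016"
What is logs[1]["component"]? "payment"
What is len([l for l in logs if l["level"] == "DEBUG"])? 1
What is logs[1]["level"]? "DEBUG"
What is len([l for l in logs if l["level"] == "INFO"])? 1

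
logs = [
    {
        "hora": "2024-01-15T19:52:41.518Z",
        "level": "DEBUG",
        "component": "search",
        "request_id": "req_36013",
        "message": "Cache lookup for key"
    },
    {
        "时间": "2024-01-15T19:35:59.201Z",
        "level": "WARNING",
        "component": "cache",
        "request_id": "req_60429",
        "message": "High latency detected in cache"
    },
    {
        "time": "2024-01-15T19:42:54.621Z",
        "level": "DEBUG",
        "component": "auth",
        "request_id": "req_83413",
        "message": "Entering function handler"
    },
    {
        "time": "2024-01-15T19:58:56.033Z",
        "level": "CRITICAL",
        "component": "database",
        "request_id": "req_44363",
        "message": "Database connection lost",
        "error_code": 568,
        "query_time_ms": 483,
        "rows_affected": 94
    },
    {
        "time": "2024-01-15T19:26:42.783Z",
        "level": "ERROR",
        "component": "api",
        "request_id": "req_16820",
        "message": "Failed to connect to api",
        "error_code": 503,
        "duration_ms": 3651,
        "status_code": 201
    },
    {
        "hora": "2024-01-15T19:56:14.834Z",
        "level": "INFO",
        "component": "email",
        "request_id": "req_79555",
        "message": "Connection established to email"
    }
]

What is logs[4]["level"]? "ERROR"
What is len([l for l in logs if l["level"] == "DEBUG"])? 2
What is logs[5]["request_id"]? "req_79555"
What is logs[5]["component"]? "email"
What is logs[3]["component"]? "database"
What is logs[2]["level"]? "DEBUG"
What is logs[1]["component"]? "cache"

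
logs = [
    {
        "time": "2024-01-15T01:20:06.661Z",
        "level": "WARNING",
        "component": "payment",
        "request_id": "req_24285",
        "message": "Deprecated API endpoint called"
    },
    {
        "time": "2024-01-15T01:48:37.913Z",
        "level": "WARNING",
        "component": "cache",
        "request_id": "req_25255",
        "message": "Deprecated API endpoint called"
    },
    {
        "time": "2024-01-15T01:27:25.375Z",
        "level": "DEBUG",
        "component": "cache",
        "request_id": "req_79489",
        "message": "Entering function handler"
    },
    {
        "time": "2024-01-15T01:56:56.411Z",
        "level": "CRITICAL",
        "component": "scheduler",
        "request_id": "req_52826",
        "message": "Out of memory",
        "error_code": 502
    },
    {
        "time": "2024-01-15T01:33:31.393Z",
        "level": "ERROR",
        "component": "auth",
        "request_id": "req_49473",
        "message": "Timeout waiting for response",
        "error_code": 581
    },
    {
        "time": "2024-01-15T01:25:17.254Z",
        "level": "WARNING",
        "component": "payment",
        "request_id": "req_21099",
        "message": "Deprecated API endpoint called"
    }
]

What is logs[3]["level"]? "CRITICAL"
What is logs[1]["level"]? "WARNING"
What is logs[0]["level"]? "WARNING"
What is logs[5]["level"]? "WARNING"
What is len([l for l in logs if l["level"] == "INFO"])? 0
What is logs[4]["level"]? "ERROR"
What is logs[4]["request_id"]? "req_49473"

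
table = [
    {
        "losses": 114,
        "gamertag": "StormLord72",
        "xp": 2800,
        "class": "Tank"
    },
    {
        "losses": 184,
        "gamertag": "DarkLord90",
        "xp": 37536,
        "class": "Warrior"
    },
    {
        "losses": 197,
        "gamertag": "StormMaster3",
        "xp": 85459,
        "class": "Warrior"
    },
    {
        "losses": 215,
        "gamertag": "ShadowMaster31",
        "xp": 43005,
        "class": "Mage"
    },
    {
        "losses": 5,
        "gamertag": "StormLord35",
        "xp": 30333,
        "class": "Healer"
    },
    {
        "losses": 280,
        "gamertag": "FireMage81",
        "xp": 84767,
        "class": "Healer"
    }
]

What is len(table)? 6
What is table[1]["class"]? "Warrior"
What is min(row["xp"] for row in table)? 2800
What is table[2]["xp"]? 85459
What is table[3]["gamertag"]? "ShadowMaster31"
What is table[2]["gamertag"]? "StormMaster3"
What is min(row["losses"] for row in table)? 5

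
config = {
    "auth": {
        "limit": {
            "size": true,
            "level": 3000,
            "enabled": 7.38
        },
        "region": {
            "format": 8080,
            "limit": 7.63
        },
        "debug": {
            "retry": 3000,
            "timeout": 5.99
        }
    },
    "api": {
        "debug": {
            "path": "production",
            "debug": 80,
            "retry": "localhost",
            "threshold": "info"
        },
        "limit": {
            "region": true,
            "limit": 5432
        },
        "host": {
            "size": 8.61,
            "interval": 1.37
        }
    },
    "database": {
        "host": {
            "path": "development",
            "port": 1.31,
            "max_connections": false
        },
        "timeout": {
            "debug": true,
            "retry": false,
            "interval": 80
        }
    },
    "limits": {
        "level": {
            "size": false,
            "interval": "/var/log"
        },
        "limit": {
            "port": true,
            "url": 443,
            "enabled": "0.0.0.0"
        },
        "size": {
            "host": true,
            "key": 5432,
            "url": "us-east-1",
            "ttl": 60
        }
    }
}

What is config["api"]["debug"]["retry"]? "localhost"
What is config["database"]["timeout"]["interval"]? 80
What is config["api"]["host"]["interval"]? 1.37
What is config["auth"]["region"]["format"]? 8080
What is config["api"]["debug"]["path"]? "production"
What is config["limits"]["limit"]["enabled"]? "0.0.0.0"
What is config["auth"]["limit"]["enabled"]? 7.38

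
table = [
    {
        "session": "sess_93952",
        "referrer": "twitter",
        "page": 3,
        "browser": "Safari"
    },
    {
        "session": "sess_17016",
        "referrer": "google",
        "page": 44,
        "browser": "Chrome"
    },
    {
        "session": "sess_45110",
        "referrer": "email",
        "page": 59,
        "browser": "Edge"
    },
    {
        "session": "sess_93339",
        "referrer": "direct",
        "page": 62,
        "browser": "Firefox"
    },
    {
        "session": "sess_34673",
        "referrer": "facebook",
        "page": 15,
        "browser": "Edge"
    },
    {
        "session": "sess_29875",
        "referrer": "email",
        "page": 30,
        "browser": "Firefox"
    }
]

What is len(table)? 6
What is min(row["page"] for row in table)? 3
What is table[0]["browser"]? "Safari"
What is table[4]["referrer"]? "facebook"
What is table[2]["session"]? "sess_45110"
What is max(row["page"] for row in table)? 62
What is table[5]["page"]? 30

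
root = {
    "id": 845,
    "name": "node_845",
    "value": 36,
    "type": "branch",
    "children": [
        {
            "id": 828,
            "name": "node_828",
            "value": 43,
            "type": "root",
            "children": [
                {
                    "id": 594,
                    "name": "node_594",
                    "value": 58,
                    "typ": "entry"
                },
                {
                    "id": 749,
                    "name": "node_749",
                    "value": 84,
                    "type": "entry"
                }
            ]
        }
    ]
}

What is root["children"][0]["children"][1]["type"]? "entry"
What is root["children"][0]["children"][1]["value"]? 84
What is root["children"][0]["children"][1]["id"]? 749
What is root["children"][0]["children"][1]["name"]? "node_749"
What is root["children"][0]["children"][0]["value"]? 58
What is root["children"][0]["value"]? 43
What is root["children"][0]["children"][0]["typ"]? "entry"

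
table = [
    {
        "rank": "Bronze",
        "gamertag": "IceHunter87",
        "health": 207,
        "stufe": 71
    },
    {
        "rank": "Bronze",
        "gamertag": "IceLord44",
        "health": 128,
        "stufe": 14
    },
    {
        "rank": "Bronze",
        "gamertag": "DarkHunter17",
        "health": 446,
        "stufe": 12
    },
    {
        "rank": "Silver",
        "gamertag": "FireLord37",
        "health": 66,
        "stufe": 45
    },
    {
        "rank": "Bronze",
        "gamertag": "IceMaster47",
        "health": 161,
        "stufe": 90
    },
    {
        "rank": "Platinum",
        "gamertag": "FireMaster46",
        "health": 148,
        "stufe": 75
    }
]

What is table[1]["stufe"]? 14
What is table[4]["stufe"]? 90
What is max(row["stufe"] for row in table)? 90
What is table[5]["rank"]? "Platinum"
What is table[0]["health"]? 207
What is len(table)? 6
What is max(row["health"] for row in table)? 446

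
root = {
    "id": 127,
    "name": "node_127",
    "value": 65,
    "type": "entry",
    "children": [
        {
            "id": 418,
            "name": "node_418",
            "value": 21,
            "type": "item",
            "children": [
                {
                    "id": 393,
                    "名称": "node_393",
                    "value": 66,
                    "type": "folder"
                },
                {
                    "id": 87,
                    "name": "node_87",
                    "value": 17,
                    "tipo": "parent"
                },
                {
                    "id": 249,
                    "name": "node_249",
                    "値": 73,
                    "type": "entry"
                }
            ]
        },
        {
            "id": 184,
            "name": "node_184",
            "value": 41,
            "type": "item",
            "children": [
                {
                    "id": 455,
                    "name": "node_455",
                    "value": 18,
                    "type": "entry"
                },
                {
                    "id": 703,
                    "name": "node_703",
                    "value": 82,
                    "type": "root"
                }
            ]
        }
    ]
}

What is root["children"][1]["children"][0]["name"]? "node_455"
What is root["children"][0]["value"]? 21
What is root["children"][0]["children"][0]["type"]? "folder"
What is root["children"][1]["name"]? "node_184"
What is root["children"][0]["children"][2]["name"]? "node_249"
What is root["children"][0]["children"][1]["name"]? "node_87"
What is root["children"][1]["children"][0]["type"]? "entry"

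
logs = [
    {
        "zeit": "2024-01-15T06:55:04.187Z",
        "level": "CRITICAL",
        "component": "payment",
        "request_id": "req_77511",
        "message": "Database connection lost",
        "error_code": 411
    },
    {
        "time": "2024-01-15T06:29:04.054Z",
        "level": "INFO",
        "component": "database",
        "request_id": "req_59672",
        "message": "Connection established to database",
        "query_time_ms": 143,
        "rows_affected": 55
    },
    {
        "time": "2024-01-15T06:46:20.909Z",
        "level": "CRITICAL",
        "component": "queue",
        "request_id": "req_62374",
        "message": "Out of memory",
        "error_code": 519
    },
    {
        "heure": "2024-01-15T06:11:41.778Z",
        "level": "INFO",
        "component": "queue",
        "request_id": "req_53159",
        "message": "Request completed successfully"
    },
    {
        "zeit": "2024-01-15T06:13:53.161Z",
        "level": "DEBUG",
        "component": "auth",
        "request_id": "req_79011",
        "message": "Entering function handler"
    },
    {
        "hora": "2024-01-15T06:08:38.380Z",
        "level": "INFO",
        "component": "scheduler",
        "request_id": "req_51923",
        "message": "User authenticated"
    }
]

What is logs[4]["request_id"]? "req_79011"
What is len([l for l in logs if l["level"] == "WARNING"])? 0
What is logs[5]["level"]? "INFO"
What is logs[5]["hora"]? "2024-01-15T06:08:38.380Z"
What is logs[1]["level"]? "INFO"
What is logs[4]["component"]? "auth"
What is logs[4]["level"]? "DEBUG"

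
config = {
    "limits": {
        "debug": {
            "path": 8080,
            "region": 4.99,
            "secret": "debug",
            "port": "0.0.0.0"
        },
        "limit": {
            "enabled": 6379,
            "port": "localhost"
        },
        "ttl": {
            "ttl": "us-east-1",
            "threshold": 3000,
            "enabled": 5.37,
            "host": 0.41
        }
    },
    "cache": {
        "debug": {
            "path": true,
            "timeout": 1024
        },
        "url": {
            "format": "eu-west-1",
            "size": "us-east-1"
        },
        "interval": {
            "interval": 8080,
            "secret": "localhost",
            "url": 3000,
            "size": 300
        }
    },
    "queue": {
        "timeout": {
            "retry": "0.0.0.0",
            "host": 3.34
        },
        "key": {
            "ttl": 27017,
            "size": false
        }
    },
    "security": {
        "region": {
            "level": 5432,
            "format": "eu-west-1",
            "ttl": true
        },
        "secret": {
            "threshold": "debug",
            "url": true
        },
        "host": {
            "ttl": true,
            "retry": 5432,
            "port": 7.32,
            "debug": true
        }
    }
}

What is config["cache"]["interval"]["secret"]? "localhost"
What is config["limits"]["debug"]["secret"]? "debug"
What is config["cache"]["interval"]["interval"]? 8080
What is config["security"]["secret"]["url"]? True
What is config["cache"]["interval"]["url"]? 3000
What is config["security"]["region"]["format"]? "eu-west-1"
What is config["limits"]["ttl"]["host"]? 0.41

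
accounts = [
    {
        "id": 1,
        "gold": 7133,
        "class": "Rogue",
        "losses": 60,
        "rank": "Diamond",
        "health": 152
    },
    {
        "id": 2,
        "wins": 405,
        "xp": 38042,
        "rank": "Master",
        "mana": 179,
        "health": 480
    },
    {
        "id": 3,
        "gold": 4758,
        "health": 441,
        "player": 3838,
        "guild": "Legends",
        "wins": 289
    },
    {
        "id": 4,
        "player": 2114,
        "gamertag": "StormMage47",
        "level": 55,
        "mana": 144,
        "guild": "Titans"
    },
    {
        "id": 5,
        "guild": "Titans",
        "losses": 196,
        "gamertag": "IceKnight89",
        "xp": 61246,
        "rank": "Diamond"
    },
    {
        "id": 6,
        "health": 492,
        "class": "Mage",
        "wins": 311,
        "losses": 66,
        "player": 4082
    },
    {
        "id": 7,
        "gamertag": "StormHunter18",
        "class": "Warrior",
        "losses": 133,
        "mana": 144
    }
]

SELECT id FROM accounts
[1, 2, 3, 4, 5, 6, 7]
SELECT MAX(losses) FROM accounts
196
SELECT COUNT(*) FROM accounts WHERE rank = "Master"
1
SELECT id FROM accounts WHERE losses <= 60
[1]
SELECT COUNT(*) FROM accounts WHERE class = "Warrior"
1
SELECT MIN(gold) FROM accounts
4758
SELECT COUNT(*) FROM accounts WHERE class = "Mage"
1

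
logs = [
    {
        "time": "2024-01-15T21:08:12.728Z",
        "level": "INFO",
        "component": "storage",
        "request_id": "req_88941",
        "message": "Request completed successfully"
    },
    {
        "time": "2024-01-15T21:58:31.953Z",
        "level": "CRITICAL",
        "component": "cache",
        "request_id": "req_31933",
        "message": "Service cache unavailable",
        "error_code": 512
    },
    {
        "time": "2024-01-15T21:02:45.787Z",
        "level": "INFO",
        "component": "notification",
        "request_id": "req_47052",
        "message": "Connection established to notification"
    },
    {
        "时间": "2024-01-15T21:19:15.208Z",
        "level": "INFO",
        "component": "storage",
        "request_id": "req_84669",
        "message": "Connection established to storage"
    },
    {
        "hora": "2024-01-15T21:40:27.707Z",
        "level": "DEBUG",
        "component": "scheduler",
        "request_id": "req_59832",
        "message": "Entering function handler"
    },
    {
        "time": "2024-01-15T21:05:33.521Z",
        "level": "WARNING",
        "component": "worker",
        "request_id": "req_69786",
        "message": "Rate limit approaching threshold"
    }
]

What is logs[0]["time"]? "2024-01-15T21:08:12.728Z"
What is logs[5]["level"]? "WARNING"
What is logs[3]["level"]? "INFO"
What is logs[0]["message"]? "Request completed successfully"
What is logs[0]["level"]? "INFO"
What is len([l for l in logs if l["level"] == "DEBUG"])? 1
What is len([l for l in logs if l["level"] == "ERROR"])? 0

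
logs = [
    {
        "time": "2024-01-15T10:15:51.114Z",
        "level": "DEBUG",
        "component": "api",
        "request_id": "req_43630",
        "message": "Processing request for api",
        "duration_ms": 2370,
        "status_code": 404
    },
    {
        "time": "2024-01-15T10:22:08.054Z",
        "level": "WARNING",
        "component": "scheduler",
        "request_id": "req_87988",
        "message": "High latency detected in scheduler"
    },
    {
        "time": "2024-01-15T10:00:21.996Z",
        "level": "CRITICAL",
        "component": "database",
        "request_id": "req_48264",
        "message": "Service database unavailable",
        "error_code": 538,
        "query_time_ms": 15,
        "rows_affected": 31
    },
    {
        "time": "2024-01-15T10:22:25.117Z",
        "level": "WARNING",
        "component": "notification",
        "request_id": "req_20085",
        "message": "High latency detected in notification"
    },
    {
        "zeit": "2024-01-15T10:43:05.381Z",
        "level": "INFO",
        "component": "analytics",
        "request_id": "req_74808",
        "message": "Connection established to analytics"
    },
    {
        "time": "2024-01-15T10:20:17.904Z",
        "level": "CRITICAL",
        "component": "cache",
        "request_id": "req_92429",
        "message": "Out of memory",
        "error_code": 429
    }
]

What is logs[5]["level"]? "CRITICAL"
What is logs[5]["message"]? "Out of memory"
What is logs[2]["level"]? "CRITICAL"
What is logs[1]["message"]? "High latency detected in scheduler"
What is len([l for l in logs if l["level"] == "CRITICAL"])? 2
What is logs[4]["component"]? "analytics"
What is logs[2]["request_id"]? "req_48264"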